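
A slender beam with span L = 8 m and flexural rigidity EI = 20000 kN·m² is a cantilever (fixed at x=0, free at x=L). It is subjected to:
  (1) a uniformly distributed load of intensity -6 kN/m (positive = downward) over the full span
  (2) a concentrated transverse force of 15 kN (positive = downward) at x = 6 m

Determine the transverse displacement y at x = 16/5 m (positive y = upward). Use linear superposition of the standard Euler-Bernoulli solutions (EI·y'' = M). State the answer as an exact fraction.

y(16/5) = 7192/390625 m

Load 1 — uniform load w=-6 kN/m over full span:
  y_1 = -wx²(x²-4Lx+6L²)/(24EI) = -(-6)·(16/5)²·((16/5)²-4·8·(16/5)+6·8²)/(24·20000) = 14592/390625 m
Load 2 — point force P=15 kN at a=6 m (b=L-a=2):
  y_2 = -Px²(3a-x)/(6EI)  [x≤a] = -15·(16/5)²·(3·6-(16/5))/(6·20000) = -296/15625 m
Superposition: y = Σ y_i = 7192/390625 m ≈ 0.018412 m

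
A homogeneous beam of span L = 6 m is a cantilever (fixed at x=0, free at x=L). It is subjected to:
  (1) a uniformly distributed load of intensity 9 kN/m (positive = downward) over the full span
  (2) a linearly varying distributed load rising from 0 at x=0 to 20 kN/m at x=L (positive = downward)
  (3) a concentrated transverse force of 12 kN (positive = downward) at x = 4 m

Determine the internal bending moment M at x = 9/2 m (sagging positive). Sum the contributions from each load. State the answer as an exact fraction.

Load 1 — uniform load w=9 kN/m over full span:
  M_1 = -w(L-x)²/2 = -9·(6-(9/2))²/2 = -81/8 kN·m
Load 2 — triangular load w₀=20 kN/m (0→w₀ over full span):
  M_2 = w₀Lx/2 - w₀L²/3 - w₀x³/(6L) = 20·6·(9/2)/2 - 20·6²/3 - 20·(9/2)³/(6·6) = -165/8 kN·m
Load 3 — point force P=12 kN at a=4 m (b=L-a=2):
  M_3 = 0  [x>a] = 0 kN·m
Superposition: M = Σ M_i = -123/4 kN·m ≈ -30.750000 kN·m

M(9/2) = -123/4 kN·m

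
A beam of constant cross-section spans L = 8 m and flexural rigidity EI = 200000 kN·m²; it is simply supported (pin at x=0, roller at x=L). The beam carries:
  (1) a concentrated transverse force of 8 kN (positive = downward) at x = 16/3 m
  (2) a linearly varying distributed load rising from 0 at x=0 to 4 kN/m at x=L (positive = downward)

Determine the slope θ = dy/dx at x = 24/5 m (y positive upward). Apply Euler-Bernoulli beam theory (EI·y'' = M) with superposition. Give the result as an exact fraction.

θ(24/5) = 12652/158203125 rad

Load 1 — point force P=8 kN at a=16/3 m (b=L-a=8/3):
  θ_1 = -Pb(L²-b²-3x²)/(6LEI)  [x≤a] = -8·(8/3)·(8²-(8/3)²-3·(24/5)²)/(6·8·200000) = 172/6328125 rad
Load 2 — triangular load w₀=4 kN/m (0→w₀ over full span):
  θ_2 = -w₀(7L⁴-30L²x²+15x⁴)/(360LEI) = -4·(7·8⁴-30·8²·(24/5)²+15·(24/5)⁴)/(360·8·200000) = 928/17578125 rad
Superposition: θ = Σ θ_i = 12652/158203125 rad ≈ 0.000080 rad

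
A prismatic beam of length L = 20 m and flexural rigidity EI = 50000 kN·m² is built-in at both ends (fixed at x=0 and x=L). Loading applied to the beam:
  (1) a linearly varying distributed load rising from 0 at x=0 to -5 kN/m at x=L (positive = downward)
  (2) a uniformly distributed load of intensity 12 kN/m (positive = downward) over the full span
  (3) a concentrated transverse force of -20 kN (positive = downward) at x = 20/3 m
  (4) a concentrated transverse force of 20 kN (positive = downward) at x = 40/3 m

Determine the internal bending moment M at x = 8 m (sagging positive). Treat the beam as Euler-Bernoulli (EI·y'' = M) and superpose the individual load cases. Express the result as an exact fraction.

Load 1 — triangular load w₀=-5 kN/m (0→w₀ over full span):
  M_1 = 3w₀Lx/20 - w₀L²/30 - w₀x³/(6L) = 3·(-5)·20·8/20 - (-5)·20²/30 - (-5)·8³/(6·20) = -32 kN·m
Load 2 — uniform load w=12 kN/m over full span:
  M_2 = wLx/2 - wL²/12 - wx²/2 = 12·20·8/2 - 12·20²/12 - 12·8²/2 = 176 kN·m
Load 3 — point force P=-20 kN at a=20/3 m (b=L-a=40/3):
  M_3 = Pa²(a+3b)(L-x)/L³ - Pa²b/L²  [x>a] = (-20)·(20/3)²·((20/3)+3·(40/3))·(20-8)/20³ - (-20)·(20/3)²·(40/3)/20² = -880/27 kN·m
Load 4 — point force P=20 kN at a=40/3 m (b=L-a=20/3):
  M_4 = Pb²(3a+b)x/L³ - Pab²/L²  [x≤a] = 20·(20/3)²·(3·(40/3)+(20/3))·8/20³ - 20·(40/3)·(20/3)²/20² = 320/27 kN·m
Superposition: M = Σ M_i = 3328/27 kN·m ≈ 123.259259 kN·m

M(8) = 3328/27 kN·m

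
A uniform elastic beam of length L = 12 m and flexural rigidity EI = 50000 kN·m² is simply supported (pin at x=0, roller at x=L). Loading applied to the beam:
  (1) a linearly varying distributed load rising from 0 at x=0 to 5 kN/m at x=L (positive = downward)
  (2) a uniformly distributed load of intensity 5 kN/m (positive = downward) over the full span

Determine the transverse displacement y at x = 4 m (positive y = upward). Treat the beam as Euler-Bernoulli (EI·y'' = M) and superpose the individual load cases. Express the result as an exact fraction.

Load 1 — triangular load w₀=5 kN/m (0→w₀ over full span):
  y_1 = -w₀x(7L⁴-10L²x²+3x⁴)/(360LEI) = -5·4·(7·12⁴-10·12²·4²+3·4⁴)/(360·12·50000) = -64/5625 m
Load 2 — uniform load w=5 kN/m over full span:
  y_2 = -wx(L³-2Lx²+x³)/(24EI) = -5·4·(12³-2·12·4²+4³)/(24·50000) = -44/1875 m
Superposition: y = Σ y_i = -196/5625 m ≈ -0.034844 m

y(4) = -196/5625 m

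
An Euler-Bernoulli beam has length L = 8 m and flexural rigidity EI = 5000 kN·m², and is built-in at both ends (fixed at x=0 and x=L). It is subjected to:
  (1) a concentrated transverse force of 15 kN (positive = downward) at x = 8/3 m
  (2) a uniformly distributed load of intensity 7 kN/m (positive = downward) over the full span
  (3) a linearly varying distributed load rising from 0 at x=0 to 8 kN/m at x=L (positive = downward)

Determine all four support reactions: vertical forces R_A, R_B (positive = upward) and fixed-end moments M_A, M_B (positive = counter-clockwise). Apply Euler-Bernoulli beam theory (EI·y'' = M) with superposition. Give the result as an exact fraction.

R_A = 2192/45 kN, M_A = 3248/45 kN·m, R_B = 2443/45 kN, M_B = -3232/45 kN·m

Load 1 — point force P=15 kN at a=8/3 m (b=L-a=16/3):
  R_A = Pb²(3a+b)/L³ = 15·(16/3)²·(3·(8/3)+(16/3))/8³ = 100/9 kN
  M_A = Pab²/L² = 15·(8/3)·(16/3)²/8² = 160/9 kN·m
  R_B = Pa²(a+3b)/L³ = 15·(8/3)²·((8/3)+3·(16/3))/8³ = 35/9 kN
  M_B = -Pa²b/L² = -15·(8/3)²·(16/3)/8² = -80/9 kN·m
Load 2 — uniform load w=7 kN/m over full span:
  R_A = wL/2 = 7·8/2 = 28 kN
  M_A = wL²/12 = 7·8²/12 = 112/3 kN·m
  R_B = wL/2 = 7·8/2 = 28 kN
  M_B = -wL²/12 = -7·8²/12 = -112/3 kN·m
Load 3 — triangular load w₀=8 kN/m (0→w₀ over full span):
  R_A = 3w₀L/20 = 3·8·8/20 = 48/5 kN
  M_A = w₀L²/30 = 8·8²/30 = 256/15 kN·m
  R_B = 7w₀L/20 = 7·8·8/20 = 112/5 kN
  M_B = -w₀L²/20 = -8·8²/20 = -128/5 kN·m
Superposition: R_A = 2192/45 kN, M_A = 3248/45 kN·m, R_B = 2443/45 kN, M_B = -3232/45 kN·m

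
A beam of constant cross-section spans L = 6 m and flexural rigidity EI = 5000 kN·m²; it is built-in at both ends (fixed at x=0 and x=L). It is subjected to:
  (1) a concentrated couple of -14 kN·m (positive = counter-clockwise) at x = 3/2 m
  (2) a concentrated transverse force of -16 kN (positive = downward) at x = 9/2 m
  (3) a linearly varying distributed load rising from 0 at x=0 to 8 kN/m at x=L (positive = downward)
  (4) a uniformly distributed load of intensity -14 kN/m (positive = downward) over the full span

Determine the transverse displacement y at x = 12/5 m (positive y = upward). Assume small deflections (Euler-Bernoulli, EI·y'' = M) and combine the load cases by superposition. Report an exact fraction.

Load 1 — applied couple M₀=-14 kN·m at a=3/2 m (b=L-a=9/2):
  y_1 = (R_Ax³/6 - M_Ax²/2 - M₀(x-a)²/2)/EI  [x>a] with R_A=-21/8, M_A=21/8 = ((-21/8)·(12/5)³/6 - (21/8)·(12/5)²/2 - (-14)·((12/5)-(3/2))²/2)/5000 = -3969/2500000 m
Load 2 — point force P=-16 kN at a=9/2 m (b=L-a=3/2):
  y_2 = -Pb²x²(3aL-(3a+b)x)/(6L³EI)  [x≤a] = -(-16)·(3/2)²·(12/5)²·(3·(9/2)·6-(3·(9/2)+(3/2))·(12/5))/(6·6³·5000) = 9/6250 m
Load 3 — triangular load w₀=8 kN/m (0→w₀ over full span):
  y_3 = -w₀x²(L-x)²(x+2L)/(120LEI) = -8·(12/5)²·(6-(12/5))²·((12/5)+2·6)/(120·6·5000) = -23328/9765625 m
Load 4 — uniform load w=-14 kN/m over full span:
  y_4 = -wx²(L-x)²/(24EI) = -(-14)·(12/5)²·(6-(12/5))²/(24·5000) = 3402/390625 m
Superposition: y = Σ y_i = 1928979/312500000 m ≈ 0.006173 m

y(12/5) = 1928979/312500000 m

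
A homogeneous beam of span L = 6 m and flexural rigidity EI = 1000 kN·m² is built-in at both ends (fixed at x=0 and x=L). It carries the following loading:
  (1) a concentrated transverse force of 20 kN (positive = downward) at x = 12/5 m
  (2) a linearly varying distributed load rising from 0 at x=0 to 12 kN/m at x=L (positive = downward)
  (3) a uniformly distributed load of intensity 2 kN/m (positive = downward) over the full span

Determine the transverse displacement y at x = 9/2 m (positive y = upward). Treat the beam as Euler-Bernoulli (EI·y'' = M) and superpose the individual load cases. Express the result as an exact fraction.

y(9/2) = -16209/640000 m

Load 1 — point force P=20 kN at a=12/5 m (b=L-a=18/5):
  y_1 = -Pa²(L-x)²(3bL-(3b+a)(L-x))/(6L³EI)  [x>a] = -20·(12/5)²·(6-(9/2))²·(3·(18/5)·6-(3·(18/5)+(12/5))·(6-(9/2)))/(6·6³·1000) = -9/1000 m
Load 2 — triangular load w₀=12 kN/m (0→w₀ over full span):
  y_2 = -w₀x²(L-x)²(x+2L)/(120LEI) = -12·(9/2)²·(6-(9/2))²·((9/2)+2·6)/(120·6·1000) = -8019/640000 m
Load 3 — uniform load w=2 kN/m over full span:
  y_3 = -wx²(L-x)²/(24EI) = -2·(9/2)²·(6-(9/2))²/(24·1000) = -243/64000 m
Superposition: y = Σ y_i = -16209/640000 m ≈ -0.025327 m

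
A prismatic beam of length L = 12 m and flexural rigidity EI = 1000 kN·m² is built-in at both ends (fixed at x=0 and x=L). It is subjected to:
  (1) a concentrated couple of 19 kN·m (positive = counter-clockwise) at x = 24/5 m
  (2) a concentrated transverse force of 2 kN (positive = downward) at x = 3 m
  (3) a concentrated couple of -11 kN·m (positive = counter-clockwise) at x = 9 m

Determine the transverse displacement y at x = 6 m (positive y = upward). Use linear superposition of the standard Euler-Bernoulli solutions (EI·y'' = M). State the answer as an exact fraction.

y(6) = 4311/100000 m

Load 1 — applied couple M₀=19 kN·m at a=24/5 m (b=L-a=36/5):
  y_1 = (R_Ax³/6 - M_Ax²/2 - M₀(x-a)²/2)/EI  [x>a] with R_A=57/25, M_A=57/25 = ((57/25)·6³/6 - (57/25)·6²/2 - 19·(6-(24/5))²/2)/1000 = 171/6250 m
Load 2 — point force P=2 kN at a=3 m (b=L-a=9):
  y_2 = -Pa²(L-x)²(3bL-(3b+a)(L-x))/(6L³EI)  [x>a] = -2·3²·(12-6)²·(3·9·12-(3·9+3)·(12-6))/(6·12³·1000) = -9/1000 m
Load 3 — applied couple M₀=-11 kN·m at a=9 m (b=L-a=3):
  y_3 = (R_Ax³/6 - M_Ax²/2)/EI  [x≤a] with R_A=-33/32, M_A=-55/16 = ((-33/32)·6³/6 - (-55/16)·6²/2)/1000 = 99/4000 m
Superposition: y = Σ y_i = 4311/100000 m ≈ 0.043110 m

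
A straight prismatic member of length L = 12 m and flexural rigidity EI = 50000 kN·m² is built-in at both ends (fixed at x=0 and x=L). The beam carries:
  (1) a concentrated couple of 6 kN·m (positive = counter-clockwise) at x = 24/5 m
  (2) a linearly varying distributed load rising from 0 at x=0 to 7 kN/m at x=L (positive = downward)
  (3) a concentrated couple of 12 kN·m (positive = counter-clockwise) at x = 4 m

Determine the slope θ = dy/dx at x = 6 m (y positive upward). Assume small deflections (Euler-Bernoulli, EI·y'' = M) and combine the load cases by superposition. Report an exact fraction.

θ(6) = -243/2500000 rad

Load 1 — applied couple M₀=6 kN·m at a=24/5 m (b=L-a=36/5):
  θ_1 = (R_Ax²/2 - M_Ax - M₀(x-a))/EI  [x>a] with R_A=18/25, M_A=18/25 = ((18/25)·6²/2 - (18/25)·6 - 6·(6-(24/5)))/50000 = 9/312500 rad
Load 2 — triangular load w₀=7 kN/m (0→w₀ over full span):
  θ_2 = -w₀(2x(L-x)(L-2x)(x+2L)+x²(L-x)²)/(120LEI) = -7·(2·6·(12-6)·(12-2·6)·(6+2·12)+6²·(12-6)²)/(120·12·50000) = -63/500000 rad
Load 3 — applied couple M₀=12 kN·m at a=4 m (b=L-a=8):
  θ_3 = (R_Ax²/2 - M_Ax - M₀(x-a))/EI  [x>a] with R_A=4/3, M_A=0 = ((4/3)·6²/2 - 0·6 - 12·(6-4))/50000 = 0 rad
Superposition: θ = Σ θ_i = -243/2500000 rad ≈ -0.000097 rad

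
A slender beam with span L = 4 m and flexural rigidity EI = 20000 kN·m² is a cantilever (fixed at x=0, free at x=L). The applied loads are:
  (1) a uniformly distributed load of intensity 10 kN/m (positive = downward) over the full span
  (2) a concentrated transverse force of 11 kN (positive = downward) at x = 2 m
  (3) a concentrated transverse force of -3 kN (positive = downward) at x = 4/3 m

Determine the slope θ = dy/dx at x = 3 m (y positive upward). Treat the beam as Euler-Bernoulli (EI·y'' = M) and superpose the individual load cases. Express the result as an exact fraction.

Load 1 — uniform load w=10 kN/m over full span:
  θ_1 = -wx(x²-3Lx+3L²)/(6EI) = -10·3·(3²-3·4·3+3·4²)/(6·20000) = -21/4000 rad
Load 2 — point force P=11 kN at a=2 m (b=L-a=2):
  θ_2 = -Pa²/(2EI)  [x>a] = -11·2²/(2·20000) = -11/10000 rad
Load 3 — point force P=-3 kN at a=4/3 m (b=L-a=8/3):
  θ_3 = -Pa²/(2EI)  [x>a] = -(-3)·(4/3)²/(2·20000) = 1/7500 rad
Superposition: θ = Σ θ_i = -373/60000 rad ≈ -0.006217 rad

θ(3) = -373/60000 rad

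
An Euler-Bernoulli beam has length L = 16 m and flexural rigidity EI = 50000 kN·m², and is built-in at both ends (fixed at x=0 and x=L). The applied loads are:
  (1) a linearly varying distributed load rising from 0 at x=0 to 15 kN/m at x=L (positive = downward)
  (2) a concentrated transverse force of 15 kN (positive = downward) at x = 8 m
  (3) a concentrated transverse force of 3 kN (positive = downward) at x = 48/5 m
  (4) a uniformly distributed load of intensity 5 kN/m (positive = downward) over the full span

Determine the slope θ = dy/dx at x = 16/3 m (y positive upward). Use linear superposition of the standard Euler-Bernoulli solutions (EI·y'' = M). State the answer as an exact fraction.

θ(16/3) = -247798/31640625 rad

Load 1 — triangular load w₀=15 kN/m (0→w₀ over full span):
  θ_1 = -w₀(2x(L-x)(L-2x)(x+2L)+x²(L-x)²)/(120LEI) = -15·(2·(16/3)·(16-(16/3))·(16-2·(16/3))·((16/3)+2·16)+(16/3)²·(16-(16/3))²)/(120·16·50000) = -1024/253125 rad
Load 2 — point force P=15 kN at a=8 m (b=L-a=8):
  θ_2 = -Pb²x(2aL-(3a+b)x)/(2L³EI)  [x≤a] = -15·8²·(16/3)·(2·8·16-(3·8+8)·(16/3))/(2·16³·50000) = -2/1875 rad
Load 3 — point force P=3 kN at a=48/5 m (b=L-a=32/5):
  θ_3 = -Pb²x(2aL-(3a+b)x)/(2L³EI)  [x≤a] = -3·(32/5)²·(16/3)·(2·(48/5)·16-(3·(48/5)+(32/5))·(16/3))/(2·16³·50000) = -224/1171875 rad
Load 4 — uniform load w=5 kN/m over full span:
  θ_4 = -wx(L-x)(L-2x)/(12EI) = -5·(16/3)·(16-(16/3))·(16-2·(16/3))/(12·50000) = -128/50625 rad
Superposition: θ = Σ θ_i = -247798/31640625 rad ≈ -0.007832 rad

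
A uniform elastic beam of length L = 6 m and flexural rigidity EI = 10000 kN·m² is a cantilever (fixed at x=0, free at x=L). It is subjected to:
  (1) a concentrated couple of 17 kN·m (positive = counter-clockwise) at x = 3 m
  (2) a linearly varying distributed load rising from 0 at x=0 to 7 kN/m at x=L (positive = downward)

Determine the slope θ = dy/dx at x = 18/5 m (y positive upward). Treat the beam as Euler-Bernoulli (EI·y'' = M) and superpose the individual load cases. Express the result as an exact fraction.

θ(18/5) = -38589/3125000 rad

Load 1 — applied couple M₀=17 kN·m at a=3 m (b=L-a=3):
  θ_1 = M₀a/EI  [x>a] = 17·3/10000 = 51/10000 rad
Load 2 — triangular load w₀=7 kN/m (0→w₀ over full span):
  θ_2 = (w₀Lx²/4-w₀L²x/3-w₀x⁴/(24L))/EI = (7·6·(18/5)²/4-7·6²·(18/5)/3-7·(18/5)⁴/(24·6))/10000 = -109053/6250000 rad
Superposition: θ = Σ θ_i = -38589/3125000 rad ≈ -0.012348 rad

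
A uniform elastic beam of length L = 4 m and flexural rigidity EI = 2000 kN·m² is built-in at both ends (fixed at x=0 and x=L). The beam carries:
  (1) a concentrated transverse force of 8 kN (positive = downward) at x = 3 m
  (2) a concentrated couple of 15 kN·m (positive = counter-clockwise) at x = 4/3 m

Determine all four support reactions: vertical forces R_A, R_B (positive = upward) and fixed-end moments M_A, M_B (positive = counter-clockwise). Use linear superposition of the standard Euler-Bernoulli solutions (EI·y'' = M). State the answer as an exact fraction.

R_A = 25/4 kN, M_A = 3/2 kN·m, R_B = 7/4 kN, M_B = 1/2 kN·m

Load 1 — point force P=8 kN at a=3 m (b=L-a=1):
  R_A = Pb²(3a+b)/L³ = 8·1²·(3·3+1)/4³ = 5/4 kN
  M_A = Pab²/L² = 8·3·1²/4² = 3/2 kN·m
  R_B = Pa²(a+3b)/L³ = 8·3²·(3+3·1)/4³ = 27/4 kN
  M_B = -Pa²b/L² = -8·3²·1/4² = -9/2 kN·m
Load 2 — applied couple M₀=15 kN·m at a=4/3 m (b=L-a=8/3):
  R_A = 6M₀ab/L³ = 6·15·(4/3)·(8/3)/4³ = 5 kN
  M_A = M₀b(2a-b)/L² = 15·(8/3)·(2·(4/3)-(8/3))/4² = 0 kN·m
  R_B = -6M₀ab/L³ = -6·15·(4/3)·(8/3)/4³ = -5 kN
  M_B = M₀a(2b-a)/L² = 15·(4/3)·(2·(8/3)-(4/3))/4² = 5 kN·m
Superposition: R_A = 25/4 kN, M_A = 3/2 kN·m, R_B = 7/4 kN, M_B = 1/2 kN·m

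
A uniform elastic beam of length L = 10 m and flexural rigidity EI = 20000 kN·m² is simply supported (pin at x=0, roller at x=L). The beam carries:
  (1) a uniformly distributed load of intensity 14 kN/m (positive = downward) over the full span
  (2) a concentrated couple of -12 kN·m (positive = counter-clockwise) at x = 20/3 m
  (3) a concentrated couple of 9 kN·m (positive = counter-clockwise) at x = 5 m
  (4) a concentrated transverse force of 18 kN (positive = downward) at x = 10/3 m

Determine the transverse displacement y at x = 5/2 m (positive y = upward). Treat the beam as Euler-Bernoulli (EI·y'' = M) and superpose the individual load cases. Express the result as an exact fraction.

y(5/2) = -35071/460800 m

Load 1 — uniform load w=14 kN/m over full span:
  y_1 = -wx(L³-2Lx²+x³)/(24EI) = -14·(5/2)·(10³-2·10·(5/2)²+(5/2)³)/(24·20000) = -133/2048 m
Load 2 — applied couple M₀=-12 kN·m at a=20/3 m (b=L-a=10/3):
  y_2 = (M₀x³/(6L)+C₁x)/EI  [x≤a] with C₁=M₀(3b²-L²)/(6L)=40/3 = ((-12)·(5/2)³/(6·10)+(40/3)·(5/2))/20000 = 29/19200 m
Load 3 — applied couple M₀=9 kN·m at a=5 m (b=L-a=5):
  y_3 = (M₀x³/(6L)+C₁x)/EI  [x≤a] with C₁=M₀(3b²-L²)/(6L)=-15/4 = (9·(5/2)³/(6·10)+(-15/4)·(5/2))/20000 = -9/25600 m
Load 4 — point force P=18 kN at a=10/3 m (b=L-a=20/3):
  y_4 = -Pbx(L²-b²-x²)/(6LEI)  [x≤a] = -18·(20/3)·(5/2)·(10²-(20/3)²-(5/2)²)/(6·10·20000) = -71/5760 m
Superposition: y = Σ y_i = -35071/460800 m ≈ -0.076109 m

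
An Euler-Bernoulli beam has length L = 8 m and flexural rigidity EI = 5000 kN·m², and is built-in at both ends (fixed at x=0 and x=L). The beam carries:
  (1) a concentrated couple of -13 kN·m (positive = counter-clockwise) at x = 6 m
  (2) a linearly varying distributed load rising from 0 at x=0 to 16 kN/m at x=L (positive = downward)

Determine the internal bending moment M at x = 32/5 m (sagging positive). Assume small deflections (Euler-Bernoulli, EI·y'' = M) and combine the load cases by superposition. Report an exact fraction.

M(32/5) = 40367/6000 kN·m

Load 1 — applied couple M₀=-13 kN·m at a=6 m (b=L-a=2):
  M_1 = R_Ax - M_A - M₀  [x>a] with R_A=-117/64, M_A=-65/16 = (-117/64)·(32/5) - (-65/16) - (-13) = 429/80 kN·m
Load 2 — triangular load w₀=16 kN/m (0→w₀ over full span):
  M_2 = 3w₀Lx/20 - w₀L²/30 - w₀x³/(6L) = 3·16·8·(32/5)/20 - 16·8²/30 - 16·(32/5)³/(6·8) = 512/375 kN·m
Superposition: M = Σ M_i = 40367/6000 kN·m ≈ 6.727833 kN·m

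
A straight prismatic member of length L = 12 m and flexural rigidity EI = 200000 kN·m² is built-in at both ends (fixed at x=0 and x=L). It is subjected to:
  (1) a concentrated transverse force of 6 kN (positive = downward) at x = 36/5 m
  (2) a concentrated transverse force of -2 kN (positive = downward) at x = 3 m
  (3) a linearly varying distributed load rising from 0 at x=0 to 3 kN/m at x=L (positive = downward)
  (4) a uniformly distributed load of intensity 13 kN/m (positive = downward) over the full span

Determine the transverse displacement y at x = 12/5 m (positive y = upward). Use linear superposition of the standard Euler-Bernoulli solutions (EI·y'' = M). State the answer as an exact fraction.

Load 1 — point force P=6 kN at a=36/5 m (b=L-a=24/5):
  y_1 = -Pb²x²(3aL-(3a+b)x)/(6L³EI)  [x≤a] = -6·(24/5)²·(12/5)²·(3·(36/5)·12-(3·(36/5)+(24/5))·(12/5))/(6·12³·200000) = -3672/48828125 m
Load 2 — point force P=-2 kN at a=3 m (b=L-a=9):
  y_2 = -Pb²x²(3aL-(3a+b)x)/(6L³EI)  [x≤a] = -(-2)·9²·(12/5)²·(3·3·12-(3·3+9)·(12/5))/(6·12³·200000) = 729/25000000 m
Load 3 — triangular load w₀=3 kN/m (0→w₀ over full span):
  y_3 = -w₀x²(L-x)²(x+2L)/(120LEI) = -3·(12/5)²·(12-(12/5))²·((12/5)+2·12)/(120·12·200000) = -7128/48828125 m
Load 4 — uniform load w=13 kN/m over full span:
  y_4 = -wx²(L-x)²/(24EI) = -13·(12/5)²·(12-(12/5))²/(24·200000) = -2808/1953125 m
Superposition: y = Σ y_i = -40743/25000000 m ≈ -0.001630 m

y(12/5) = -40743/25000000 m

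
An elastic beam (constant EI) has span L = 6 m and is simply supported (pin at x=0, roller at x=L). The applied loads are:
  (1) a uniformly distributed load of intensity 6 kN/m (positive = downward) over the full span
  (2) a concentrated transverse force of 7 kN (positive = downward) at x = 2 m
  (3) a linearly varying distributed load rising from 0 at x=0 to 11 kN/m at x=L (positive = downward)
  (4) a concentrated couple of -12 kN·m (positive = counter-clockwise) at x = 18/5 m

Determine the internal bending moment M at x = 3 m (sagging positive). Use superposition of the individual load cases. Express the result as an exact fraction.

M(3) = 211/4 kN·m

Load 1 — uniform load w=6 kN/m over full span:
  M_1 = wx(L-x)/2 = 6·3·(6-3)/2 = 27 kN·m
Load 2 — point force P=7 kN at a=2 m (b=L-a=4):
  M_2 = Pa(L-x)/L  [x>a] = 7·2·(6-3)/6 = 7 kN·m
Load 3 — triangular load w₀=11 kN/m (0→w₀ over full span):
  M_3 = w₀Lx/6 - w₀x³/(6L) = 11·6·3/6 - 11·3³/(6·6) = 99/4 kN·m
Load 4 — applied couple M₀=-12 kN·m at a=18/5 m (b=L-a=12/5):
  M_4 = M₀x/L  [x≤a] = (-12)·3/6 = -6 kN·m
Superposition: M = Σ M_i = 211/4 kN·m ≈ 52.750000 kN·m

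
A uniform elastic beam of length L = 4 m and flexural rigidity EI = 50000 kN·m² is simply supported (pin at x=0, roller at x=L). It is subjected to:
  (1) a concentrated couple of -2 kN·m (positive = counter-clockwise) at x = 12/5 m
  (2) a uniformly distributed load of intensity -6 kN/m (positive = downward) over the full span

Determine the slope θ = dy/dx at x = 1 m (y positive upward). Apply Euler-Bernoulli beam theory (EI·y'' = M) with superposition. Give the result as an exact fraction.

θ(1) = 3433/15000000 rad

Load 1 — applied couple M₀=-2 kN·m at a=12/5 m (b=L-a=8/5):
  θ_1 = (M₀x²/(2L)+C₁)/EI  [x≤a] with C₁=M₀(3b²-L²)/(6L)=52/75 = ((-2)·1²/(2·4)+(52/75))/50000 = 133/15000000 rad
Load 2 — uniform load w=-6 kN/m over full span:
  θ_2 = -w(L³-6Lx²+4x³)/(24EI) = -(-6)·(4³-6·4·1²+4·1³)/(24·50000) = 11/50000 rad
Superposition: θ = Σ θ_i = 3433/15000000 rad ≈ 0.000229 rad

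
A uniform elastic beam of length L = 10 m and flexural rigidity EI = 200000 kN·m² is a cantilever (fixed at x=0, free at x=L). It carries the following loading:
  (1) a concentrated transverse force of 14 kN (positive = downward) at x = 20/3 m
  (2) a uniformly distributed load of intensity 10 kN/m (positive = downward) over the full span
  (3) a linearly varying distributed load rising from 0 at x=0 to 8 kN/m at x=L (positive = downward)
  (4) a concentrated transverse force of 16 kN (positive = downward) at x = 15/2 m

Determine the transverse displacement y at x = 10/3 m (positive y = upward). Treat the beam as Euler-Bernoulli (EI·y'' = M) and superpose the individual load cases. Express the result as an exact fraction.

Load 1 — point force P=14 kN at a=20/3 m (b=L-a=10/3):
  y_1 = -Px²(3a-x)/(6EI)  [x≤a] = -14·(10/3)²·(3·(20/3)-(10/3))/(6·200000) = -7/3240 m
Load 2 — uniform load w=10 kN/m over full span:
  y_2 = -wx²(x²-4Lx+6L²)/(24EI) = -10·(10/3)²·((10/3)²-4·10·(10/3)+6·10²)/(24·200000) = -43/3888 m
Load 3 — triangular load w₀=8 kN/m (0→w₀ over full span):
  y_3 = (w₀Lx³/12-w₀L²x²/6-w₀x⁵/(120L))/EI = (8·10·(10/3)³/12-8·10²·(10/3)²/6-8·(10/3)⁵/(120·10))/200000 = -451/72900 m
Load 4 — point force P=16 kN at a=15/2 m (b=L-a=5/2):
  y_4 = -Px²(3a-x)/(6EI)  [x≤a] = -16·(10/3)²·(3·(15/2)-(10/3))/(6·200000) = -23/8100 m
Superposition: y = Σ y_i = -6487/291600 m ≈ -0.022246 m

y(10/3) = -6487/291600 m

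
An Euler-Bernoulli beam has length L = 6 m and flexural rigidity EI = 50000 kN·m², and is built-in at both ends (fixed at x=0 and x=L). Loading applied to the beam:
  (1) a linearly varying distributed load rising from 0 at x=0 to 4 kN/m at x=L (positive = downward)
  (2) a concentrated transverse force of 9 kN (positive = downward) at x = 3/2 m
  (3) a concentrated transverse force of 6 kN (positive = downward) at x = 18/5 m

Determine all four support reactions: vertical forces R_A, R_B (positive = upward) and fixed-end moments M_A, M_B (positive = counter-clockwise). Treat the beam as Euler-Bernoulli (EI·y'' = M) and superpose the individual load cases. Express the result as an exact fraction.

R_A = 53223/4000 kN, M_A = 63399/4000 kN·m, R_B = 54777/4000 kN, M_B = -59661/4000 kN·m

Load 1 — triangular load w₀=4 kN/m (0→w₀ over full span):
  R_A = 3w₀L/20 = 3·4·6/20 = 18/5 kN
  M_A = w₀L²/30 = 4·6²/30 = 24/5 kN·m
  R_B = 7w₀L/20 = 7·4·6/20 = 42/5 kN
  M_B = -w₀L²/20 = -4·6²/20 = -36/5 kN·m
Load 2 — point force P=9 kN at a=3/2 m (b=L-a=9/2):
  R_A = Pb²(3a+b)/L³ = 9·(9/2)²·(3·(3/2)+(9/2))/6³ = 243/32 kN
  M_A = Pab²/L² = 9·(3/2)·(9/2)²/6² = 243/32 kN·m
  R_B = Pa²(a+3b)/L³ = 9·(3/2)²·((3/2)+3·(9/2))/6³ = 45/32 kN
  M_B = -Pa²b/L² = -9·(3/2)²·(9/2)/6² = -81/32 kN·m
Load 3 — point force P=6 kN at a=18/5 m (b=L-a=12/5):
  R_A = Pb²(3a+b)/L³ = 6·(12/5)²·(3·(18/5)+(12/5))/6³ = 264/125 kN
  M_A = Pab²/L² = 6·(18/5)·(12/5)²/6² = 432/125 kN·m
  R_B = Pa²(a+3b)/L³ = 6·(18/5)²·((18/5)+3·(12/5))/6³ = 486/125 kN
  M_B = -Pa²b/L² = -6·(18/5)²·(12/5)/6² = -648/125 kN·m
Superposition: R_A = 53223/4000 kN, M_A = 63399/4000 kN·m, R_B = 54777/4000 kN, M_B = -59661/4000 kN·m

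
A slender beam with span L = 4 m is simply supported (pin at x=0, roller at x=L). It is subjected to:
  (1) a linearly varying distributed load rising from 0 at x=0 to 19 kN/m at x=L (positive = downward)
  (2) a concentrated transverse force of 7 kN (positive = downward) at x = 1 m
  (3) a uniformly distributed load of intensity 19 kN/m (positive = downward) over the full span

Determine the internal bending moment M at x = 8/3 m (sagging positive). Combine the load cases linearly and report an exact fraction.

M(8/3) = 4445/81 kN·m

Load 1 — triangular load w₀=19 kN/m (0→w₀ over full span):
  M_1 = w₀Lx/6 - w₀x³/(6L) = 19·4·(8/3)/6 - 19·(8/3)³/(6·4) = 1520/81 kN·m
Load 2 — point force P=7 kN at a=1 m (b=L-a=3):
  M_2 = Pa(L-x)/L  [x>a] = 7·1·(4-(8/3))/4 = 7/3 kN·m
Load 3 — uniform load w=19 kN/m over full span:
  M_3 = wx(L-x)/2 = 19·(8/3)·(4-(8/3))/2 = 304/9 kN·m
Superposition: M = Σ M_i = 4445/81 kN·m ≈ 54.876543 kN·m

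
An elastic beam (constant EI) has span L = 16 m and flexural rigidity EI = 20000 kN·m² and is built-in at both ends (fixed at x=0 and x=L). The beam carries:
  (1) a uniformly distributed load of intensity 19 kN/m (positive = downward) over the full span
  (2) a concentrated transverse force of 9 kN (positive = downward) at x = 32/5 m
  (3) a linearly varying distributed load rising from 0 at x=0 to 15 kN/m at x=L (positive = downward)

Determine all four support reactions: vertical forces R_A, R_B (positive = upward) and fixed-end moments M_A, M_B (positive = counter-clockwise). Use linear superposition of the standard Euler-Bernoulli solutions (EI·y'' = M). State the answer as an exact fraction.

R_A = 24229/125 kN, M_A = 207776/375 kN·m, R_B = 29896/125 kN, M_B = -229184/375 kN·m

Load 1 — uniform load w=19 kN/m over full span:
  R_A = wL/2 = 19·16/2 = 152 kN
  M_A = wL²/12 = 19·16²/12 = 1216/3 kN·m
  R_B = wL/2 = 19·16/2 = 152 kN
  M_B = -wL²/12 = -19·16²/12 = -1216/3 kN·m
Load 2 — point force P=9 kN at a=32/5 m (b=L-a=48/5):
  R_A = Pb²(3a+b)/L³ = 9·(48/5)²·(3·(32/5)+(48/5))/16³ = 729/125 kN
  M_A = Pab²/L² = 9·(32/5)·(48/5)²/16² = 2592/125 kN·m
  R_B = Pa²(a+3b)/L³ = 9·(32/5)²·((32/5)+3·(48/5))/16³ = 396/125 kN
  M_B = -Pa²b/L² = -9·(32/5)²·(48/5)/16² = -1728/125 kN·m
Load 3 — triangular load w₀=15 kN/m (0→w₀ over full span):
  R_A = 3w₀L/20 = 3·15·16/20 = 36 kN
  M_A = w₀L²/30 = 15·16²/30 = 128 kN·m
  R_B = 7w₀L/20 = 7·15·16/20 = 84 kN
  M_B = -w₀L²/20 = -15·16²/20 = -192 kN·m
Superposition: R_A = 24229/125 kN, M_A = 207776/375 kN·m, R_B = 29896/125 kN, M_B = -229184/375 kN·m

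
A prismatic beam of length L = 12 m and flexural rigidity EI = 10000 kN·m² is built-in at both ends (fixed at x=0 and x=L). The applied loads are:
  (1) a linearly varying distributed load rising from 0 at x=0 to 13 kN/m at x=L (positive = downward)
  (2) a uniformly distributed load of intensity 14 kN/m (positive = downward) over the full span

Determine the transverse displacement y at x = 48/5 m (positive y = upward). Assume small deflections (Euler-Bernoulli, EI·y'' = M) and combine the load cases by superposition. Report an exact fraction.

Load 1 — triangular load w₀=13 kN/m (0→w₀ over full span):
  y_1 = -w₀x²(L-x)²(x+2L)/(120LEI) = -13·(48/5)²·(12-(48/5))²·((48/5)+2·12)/(120·12·10000) = -157248/9765625 m
Load 2 — uniform load w=14 kN/m over full span:
  y_2 = -wx²(L-x)²/(24EI) = -14·(48/5)²·(12-(48/5))²/(24·10000) = -12096/390625 m
Superposition: y = Σ y_i = -459648/9765625 m ≈ -0.047068 m

y(48/5) = -459648/9765625 m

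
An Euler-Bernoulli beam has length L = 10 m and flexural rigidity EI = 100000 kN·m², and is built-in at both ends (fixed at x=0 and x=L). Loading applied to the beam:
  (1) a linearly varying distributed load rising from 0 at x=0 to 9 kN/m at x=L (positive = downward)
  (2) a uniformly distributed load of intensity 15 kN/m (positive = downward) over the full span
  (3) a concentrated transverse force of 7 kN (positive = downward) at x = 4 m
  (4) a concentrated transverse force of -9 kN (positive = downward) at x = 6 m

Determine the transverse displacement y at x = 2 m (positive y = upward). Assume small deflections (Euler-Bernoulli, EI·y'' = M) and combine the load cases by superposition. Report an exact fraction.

Load 1 — triangular load w₀=9 kN/m (0→w₀ over full span):
  y_1 = -w₀x²(L-x)²(x+2L)/(120LEI) = -9·2²·(10-2)²·(2+2·10)/(120·10·100000) = -33/78125 m
Load 2 — uniform load w=15 kN/m over full span:
  y_2 = -wx²(L-x)²/(24EI) = -15·2²·(10-2)²/(24·100000) = -1/625 m
Load 3 — point force P=7 kN at a=4 m (b=L-a=6):
  y_3 = -Pb²x²(3aL-(3a+b)x)/(6L³EI)  [x≤a] = -7·6²·2²·(3·4·10-(3·4+6)·2)/(6·10³·100000) = -441/3125000 m
Load 4 — point force P=-9 kN at a=6 m (b=L-a=4):
  y_4 = -Pb²x²(3aL-(3a+b)x)/(6L³EI)  [x≤a] = -(-9)·4²·2²·(3·6·10-(3·6+4)·2)/(6·10³·100000) = 51/390625 m
Superposition: y = Σ y_i = -6353/3125000 m ≈ -0.002033 m

y(2) = -6353/3125000 m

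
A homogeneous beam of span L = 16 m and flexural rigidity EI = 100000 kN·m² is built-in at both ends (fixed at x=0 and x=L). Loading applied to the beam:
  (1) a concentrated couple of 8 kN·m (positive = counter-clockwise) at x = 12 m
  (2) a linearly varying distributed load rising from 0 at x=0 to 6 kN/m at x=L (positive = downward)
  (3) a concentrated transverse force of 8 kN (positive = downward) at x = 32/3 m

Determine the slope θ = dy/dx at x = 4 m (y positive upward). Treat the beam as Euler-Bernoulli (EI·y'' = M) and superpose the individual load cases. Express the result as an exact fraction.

θ(4) = -3613/3000000 rad

Load 1 — applied couple M₀=8 kN·m at a=12 m (b=L-a=4):
  θ_1 = (R_Ax²/2 - M_Ax)/EI  [x≤a] with R_A=9/16, M_A=5/2 = ((9/16)·4²/2 - (5/2)·4)/100000 = -11/200000 rad
Load 2 — triangular load w₀=6 kN/m (0→w₀ over full span):
  θ_2 = -w₀(2x(L-x)(L-2x)(x+2L)+x²(L-x)²)/(120LEI) = -6·(2·4·(16-4)·(16-2·4)·(4+2·16)+4²·(16-4)²)/(120·16·100000) = -117/125000 rad
Load 3 — point force P=8 kN at a=32/3 m (b=L-a=16/3):
  θ_3 = -Pb²x(2aL-(3a+b)x)/(2L³EI)  [x≤a] = -8·(16/3)²·4·(2·(32/3)·16-(3·(32/3)+(16/3))·4)/(2·16³·100000) = -2/9375 rad
Superposition: θ = Σ θ_i = -3613/3000000 rad ≈ -0.001204 rad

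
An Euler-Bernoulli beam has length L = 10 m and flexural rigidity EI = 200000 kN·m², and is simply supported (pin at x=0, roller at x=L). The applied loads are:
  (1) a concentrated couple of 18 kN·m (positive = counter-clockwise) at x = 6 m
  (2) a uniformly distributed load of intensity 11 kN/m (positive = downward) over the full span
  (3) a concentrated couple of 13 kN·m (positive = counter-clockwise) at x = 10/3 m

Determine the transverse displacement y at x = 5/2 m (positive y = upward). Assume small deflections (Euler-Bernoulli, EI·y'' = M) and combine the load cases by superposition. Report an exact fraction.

y(5/2) = -1190453/230400000 m

Load 1 — applied couple M₀=18 kN·m at a=6 m (b=L-a=4):
  y_1 = (M₀x³/(6L)+C₁x)/EI  [x≤a] with C₁=M₀(3b²-L²)/(6L)=-78/5 = (18·(5/2)³/(6·10)+(-78/5)·(5/2))/200000 = -549/3200000 m
Load 2 — uniform load w=11 kN/m over full span:
  y_2 = -wx(L³-2Lx²+x³)/(24EI) = -11·(5/2)·(10³-2·10·(5/2)²+(5/2)³)/(24·200000) = -209/40960 m
Load 3 — applied couple M₀=13 kN·m at a=10/3 m (b=L-a=20/3):
  y_3 = (M₀x³/(6L)+C₁x)/EI  [x≤a] with C₁=M₀(3b²-L²)/(6L)=65/9 = (13·(5/2)³/(6·10)+(65/9)·(5/2))/200000 = 247/2304000 m
Superposition: y = Σ y_i = -1190453/230400000 m ≈ -0.005167 m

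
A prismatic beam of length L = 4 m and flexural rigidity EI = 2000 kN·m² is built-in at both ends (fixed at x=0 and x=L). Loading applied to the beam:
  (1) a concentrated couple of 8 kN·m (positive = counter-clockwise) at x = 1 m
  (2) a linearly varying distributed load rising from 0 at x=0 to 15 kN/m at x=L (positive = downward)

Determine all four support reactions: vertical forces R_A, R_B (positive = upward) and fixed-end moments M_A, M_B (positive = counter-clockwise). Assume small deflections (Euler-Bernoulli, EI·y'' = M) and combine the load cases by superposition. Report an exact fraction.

R_A = 45/4 kN, M_A = 13/2 kN·m, R_B = 75/4 kN, M_B = -19/2 kN·m

Load 1 — applied couple M₀=8 kN·m at a=1 m (b=L-a=3):
  R_A = 6M₀ab/L³ = 6·8·1·3/4³ = 9/4 kN
  M_A = M₀b(2a-b)/L² = 8·3·(2·1-3)/4² = -3/2 kN·m
  R_B = -6M₀ab/L³ = -6·8·1·3/4³ = -9/4 kN
  M_B = M₀a(2b-a)/L² = 8·1·(2·3-1)/4² = 5/2 kN·m
Load 2 — triangular load w₀=15 kN/m (0→w₀ over full span):
  R_A = 3w₀L/20 = 3·15·4/20 = 9 kN
  M_A = w₀L²/30 = 15·4²/30 = 8 kN·m
  R_B = 7w₀L/20 = 7·15·4/20 = 21 kN
  M_B = -w₀L²/20 = -15·4²/20 = -12 kN·m
Superposition: R_A = 45/4 kN, M_A = 13/2 kN·m, R_B = 75/4 kN, M_B = -19/2 kN·m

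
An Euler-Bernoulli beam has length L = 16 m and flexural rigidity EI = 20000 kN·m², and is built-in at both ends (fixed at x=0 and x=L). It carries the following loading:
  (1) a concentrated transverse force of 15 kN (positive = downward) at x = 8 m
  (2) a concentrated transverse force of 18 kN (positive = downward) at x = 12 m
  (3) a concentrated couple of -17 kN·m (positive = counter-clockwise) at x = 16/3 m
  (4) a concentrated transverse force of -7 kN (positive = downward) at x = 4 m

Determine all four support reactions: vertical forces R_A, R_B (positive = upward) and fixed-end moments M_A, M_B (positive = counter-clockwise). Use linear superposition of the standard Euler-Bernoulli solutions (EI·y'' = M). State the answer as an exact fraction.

R_A = 287/96 kN, M_A = 111/4 kN·m, R_B = 2209/96 kN, M_B = -851/12 kN·m

Load 1 — point force P=15 kN at a=8 m (b=L-a=8):
  R_A = Pb²(3a+b)/L³ = 15·8²·(3·8+8)/16³ = 15/2 kN
  M_A = Pab²/L² = 15·8·8²/16² = 30 kN·m
  R_B = Pa²(a+3b)/L³ = 15·8²·(8+3·8)/16³ = 15/2 kN
  M_B = -Pa²b/L² = -15·8²·8/16² = -30 kN·m
Load 2 — point force P=18 kN at a=12 m (b=L-a=4):
  R_A = Pb²(3a+b)/L³ = 18·4²·(3·12+4)/16³ = 45/16 kN
  M_A = Pab²/L² = 18·12·4²/16² = 27/2 kN·m
  R_B = Pa²(a+3b)/L³ = 18·12²·(12+3·4)/16³ = 243/16 kN
  M_B = -Pa²b/L² = -18·12²·4/16² = -81/2 kN·m
Load 3 — applied couple M₀=-17 kN·m at a=16/3 m (b=L-a=32/3):
  R_A = 6M₀ab/L³ = 6·(-17)·(16/3)·(32/3)/16³ = -17/12 kN
  M_A = M₀b(2a-b)/L² = (-17)·(32/3)·(2·(16/3)-(32/3))/16² = 0 kN·m
  R_B = -6M₀ab/L³ = -6·(-17)·(16/3)·(32/3)/16³ = 17/12 kN
  M_B = M₀a(2b-a)/L² = (-17)·(16/3)·(2·(32/3)-(16/3))/16² = -17/3 kN·m
Load 4 — point force P=-7 kN at a=4 m (b=L-a=12):
  R_A = Pb²(3a+b)/L³ = (-7)·12²·(3·4+12)/16³ = -189/32 kN
  M_A = Pab²/L² = (-7)·4·12²/16² = -63/4 kN·m
  R_B = Pa²(a+3b)/L³ = (-7)·4²·(4+3·12)/16³ = -35/32 kN
  M_B = -Pa²b/L² = -(-7)·4²·12/16² = 21/4 kN·m
Superposition: R_A = 287/96 kN, M_A = 111/4 kN·m, R_B = 2209/96 kN, M_B = -851/12 kN·m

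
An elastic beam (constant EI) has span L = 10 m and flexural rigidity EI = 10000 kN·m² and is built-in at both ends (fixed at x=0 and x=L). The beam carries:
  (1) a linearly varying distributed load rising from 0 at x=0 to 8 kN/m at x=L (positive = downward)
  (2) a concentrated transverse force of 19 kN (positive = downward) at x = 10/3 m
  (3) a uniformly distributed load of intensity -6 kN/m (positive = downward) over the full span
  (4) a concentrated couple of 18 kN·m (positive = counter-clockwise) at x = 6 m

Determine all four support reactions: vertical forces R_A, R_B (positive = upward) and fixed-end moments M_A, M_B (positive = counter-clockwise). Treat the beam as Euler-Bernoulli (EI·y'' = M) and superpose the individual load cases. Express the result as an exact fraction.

R_A = -4502/3375 kN, M_A = 7138/675 kN·m, R_B = 1127/3375 kN, M_B = -1292/675 kN·m

Load 1 — triangular load w₀=8 kN/m (0→w₀ over full span):
  R_A = 3w₀L/20 = 3·8·10/20 = 12 kN
  M_A = w₀L²/30 = 8·10²/30 = 80/3 kN·m
  R_B = 7w₀L/20 = 7·8·10/20 = 28 kN
  M_B = -w₀L²/20 = -8·10²/20 = -40 kN·m
Load 2 — point force P=19 kN at a=10/3 m (b=L-a=20/3):
  R_A = Pb²(3a+b)/L³ = 19·(20/3)²·(3·(10/3)+(20/3))/10³ = 380/27 kN
  M_A = Pab²/L² = 19·(10/3)·(20/3)²/10² = 760/27 kN·m
  R_B = Pa²(a+3b)/L³ = 19·(10/3)²·((10/3)+3·(20/3))/10³ = 133/27 kN
  M_B = -Pa²b/L² = -19·(10/3)²·(20/3)/10² = -380/27 kN·m
Load 3 — uniform load w=-6 kN/m over full span:
  R_A = wL/2 = (-6)·10/2 = -30 kN
  M_A = wL²/12 = (-6)·10²/12 = -50 kN·m
  R_B = wL/2 = (-6)·10/2 = -30 kN
  M_B = -wL²/12 = -(-6)·10²/12 = 50 kN·m
Load 4 — applied couple M₀=18 kN·m at a=6 m (b=L-a=4):
  R_A = 6M₀ab/L³ = 6·18·6·4/10³ = 324/125 kN
  M_A = M₀b(2a-b)/L² = 18·4·(2·6-4)/10² = 144/25 kN·m
  R_B = -6M₀ab/L³ = -6·18·6·4/10³ = -324/125 kN
  M_B = M₀a(2b-a)/L² = 18·6·(2·4-6)/10² = 54/25 kN·m
Superposition: R_A = -4502/3375 kN, M_A = 7138/675 kN·m, R_B = 1127/3375 kN, M_B = -1292/675 kN·m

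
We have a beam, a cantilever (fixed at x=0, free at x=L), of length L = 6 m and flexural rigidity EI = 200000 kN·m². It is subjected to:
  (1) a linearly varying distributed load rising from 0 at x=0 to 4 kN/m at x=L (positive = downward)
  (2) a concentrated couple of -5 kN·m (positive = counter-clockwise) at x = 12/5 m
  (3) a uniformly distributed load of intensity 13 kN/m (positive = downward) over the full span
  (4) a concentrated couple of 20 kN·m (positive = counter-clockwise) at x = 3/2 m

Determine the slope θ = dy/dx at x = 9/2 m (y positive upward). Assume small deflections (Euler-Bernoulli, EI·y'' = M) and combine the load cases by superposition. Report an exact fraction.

θ(9/2) = -35109/12800000 rad

Load 1 — triangular load w₀=4 kN/m (0→w₀ over full span):
  θ_1 = (w₀Lx²/4-w₀L²x/3-w₀x⁴/(24L))/EI = (4·6·(9/2)²/4-4·6²·(9/2)/3-4·(9/2)⁴/(24·6))/200000 = -6777/12800000 rad
Load 2 — applied couple M₀=-5 kN·m at a=12/5 m (b=L-a=18/5):
  θ_2 = M₀a/EI  [x>a] = (-5)·(12/5)/200000 = -3/50000 rad
Load 3 — uniform load w=13 kN/m over full span:
  θ_3 = -wx(x²-3Lx+3L²)/(6EI) = -13·(9/2)·((9/2)²-3·6·(9/2)+3·6²)/(6·200000) = -7371/3200000 rad
Load 4 — applied couple M₀=20 kN·m at a=3/2 m (b=L-a=9/2):
  θ_4 = M₀a/EI  [x>a] = 20·(3/2)/200000 = 3/20000 rad
Superposition: θ = Σ θ_i = -35109/12800000 rad ≈ -0.002743 rad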